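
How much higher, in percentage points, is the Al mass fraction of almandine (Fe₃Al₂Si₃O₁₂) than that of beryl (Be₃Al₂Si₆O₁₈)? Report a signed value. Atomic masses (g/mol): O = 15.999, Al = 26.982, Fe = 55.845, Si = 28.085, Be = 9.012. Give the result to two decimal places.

0.80 percentage points

M(Fe₃Al₂Si₃O₁₂) = 497.742 g/mol, so wt% Al = 53.964/497.742 × 100 = 10.84%.
M(Be₃Al₂Si₆O₁₈) = 537.492 g/mol, so wt% Al = 53.964/537.492 × 100 = 10.04%.
10.84 − 10.04 = 0.80 pp.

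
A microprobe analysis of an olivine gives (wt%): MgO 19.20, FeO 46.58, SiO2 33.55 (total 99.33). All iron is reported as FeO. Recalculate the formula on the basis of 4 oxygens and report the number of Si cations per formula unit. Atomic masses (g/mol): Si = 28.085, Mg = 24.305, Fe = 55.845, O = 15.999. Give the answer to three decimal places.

0.996 Si apfu

MgO: 19.20/40.304 = 0.47638 mol → 0.47638 mol Mg, 0.47638 mol O.
FeO: 46.58/71.844 = 0.64835 mol → 0.64835 mol Fe, 0.64835 mol O.
SiO2: 33.55/60.083 = 0.55839 mol → 0.55839 mol Si, 1.11678 mol O.
Total oxygen = 2.24151 mol. Normalization factor = 4/2.24151 = 1.78451.
Si per 4 O = 0.55839 × 1.78451 = 0.996.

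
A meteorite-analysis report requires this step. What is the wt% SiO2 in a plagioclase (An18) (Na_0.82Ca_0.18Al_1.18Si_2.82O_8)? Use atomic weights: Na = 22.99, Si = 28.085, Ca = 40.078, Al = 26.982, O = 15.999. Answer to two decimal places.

63.91 wt%

M(Na_0.82Ca_0.18Al_1.18Si_2.82O_8) = 265.096 g/mol; M(SiO2) = 60.083 g/mol.
Moles SiO2 per formula unit = 2.82 Si ÷ 1 = 2.8200.
SiO2 fraction = (2.8200 × 60.083) / 265.096 = 169.434/265.096 = 0.6391.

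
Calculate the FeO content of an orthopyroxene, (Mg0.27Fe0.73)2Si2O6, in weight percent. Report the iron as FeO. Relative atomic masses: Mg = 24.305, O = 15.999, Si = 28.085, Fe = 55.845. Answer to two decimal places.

M((Mg0.27Fe0.73)2Si2O6) = 246.822 g/mol; M(FeO) = 71.844 g/mol.
Moles FeO per formula unit = 1.46 Fe ÷ 1 = 1.4600.
FeO fraction = (1.4600 × 71.844) / 246.822 = 104.892/246.822 = 0.4250.

42.50 wt%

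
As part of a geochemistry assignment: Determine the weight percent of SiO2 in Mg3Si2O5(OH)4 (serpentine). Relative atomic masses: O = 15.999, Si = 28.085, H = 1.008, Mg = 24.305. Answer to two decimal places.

43.36 wt%

Molar mass of Mg3Si2O5(OH)4 = 3*24.305 + 2*28.085 + 9*15.999 + 4*1.008 = 277.108 g/mol.
Each formula unit contains 2 Si, equivalent to 2/1 = 2.0000 mol SiO2.
M(SiO2) = 1×28.085 + 2×15.999 = 60.083 g/mol.
Mass of SiO2 per formula unit = 2.0000 × 60.083 = 120.166 g.
SiO2 wt% = 120.166 / 277.108 × 100 = 43.36%.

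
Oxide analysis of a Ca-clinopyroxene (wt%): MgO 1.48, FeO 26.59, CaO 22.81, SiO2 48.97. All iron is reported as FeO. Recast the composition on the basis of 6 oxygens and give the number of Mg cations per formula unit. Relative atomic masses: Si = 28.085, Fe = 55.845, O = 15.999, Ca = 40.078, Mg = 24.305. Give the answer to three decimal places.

0.090 Mg apfu

MgO: 1.48/40.304 = 0.03672 mol → 0.03672 mol Mg, 0.03672 mol O.
FeO: 26.59/71.844 = 0.37011 mol → 0.37011 mol Fe, 0.37011 mol O.
CaO: 22.81/56.077 = 0.40676 mol → 0.40676 mol Ca, 0.40676 mol O.
SiO2: 48.97/60.083 = 0.81504 mol → 0.81504 mol Si, 1.63008 mol O.
Total oxygen = 2.44367 mol. Normalization factor = 6/2.44367 = 2.45532.
Mg per 6 O = 0.03672 × 2.45532 = 0.090.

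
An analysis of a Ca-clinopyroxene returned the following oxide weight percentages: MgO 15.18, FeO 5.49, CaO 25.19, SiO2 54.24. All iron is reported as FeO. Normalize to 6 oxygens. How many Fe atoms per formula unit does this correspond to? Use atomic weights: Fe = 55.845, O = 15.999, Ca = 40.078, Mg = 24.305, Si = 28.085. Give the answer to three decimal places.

0.169 Fe apfu

15.18 wt% MgO ÷ 40.304 g/mol = 0.37664 mol, giving 0.37664 Mg and 0.37664 O.
5.49 wt% FeO ÷ 71.844 g/mol = 0.07642 mol, giving 0.07642 Fe and 0.07642 O.
25.19 wt% CaO ÷ 56.077 g/mol = 0.44920 mol, giving 0.44920 Ca and 0.44920 O.
54.24 wt% SiO2 ÷ 60.083 g/mol = 0.90275 mol, giving 0.90275 Si and 1.80550 O.
Oxygen sums to 2.70776; scaling by 6/2.70776 = 2.21585 puts the formula on 6 O.
Fe: 0.07642 × 2.21585 = 0.169 atoms per formula unit.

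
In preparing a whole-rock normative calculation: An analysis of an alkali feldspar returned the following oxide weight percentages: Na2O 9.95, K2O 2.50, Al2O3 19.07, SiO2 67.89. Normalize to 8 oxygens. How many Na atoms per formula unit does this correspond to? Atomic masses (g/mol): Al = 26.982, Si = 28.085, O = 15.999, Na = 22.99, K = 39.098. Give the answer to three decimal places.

0.854 Na apfu

9.95 wt% Na2O ÷ 61.979 g/mol = 0.16054 mol, giving 0.32108 Na and 0.16054 O.
2.50 wt% K2O ÷ 94.195 g/mol = 0.02654 mol, giving 0.05308 K and 0.02654 O.
19.07 wt% Al2O3 ÷ 101.961 g/mol = 0.18703 mol, giving 0.37406 Al and 0.56109 O.
67.89 wt% SiO2 ÷ 60.083 g/mol = 1.12994 mol, giving 1.12994 Si and 2.25988 O.
Oxygen sums to 3.00805; scaling by 8/3.00805 = 2.65953 puts the formula on 8 O.
Na: 0.32108 × 2.65953 = 0.854 atoms per formula unit.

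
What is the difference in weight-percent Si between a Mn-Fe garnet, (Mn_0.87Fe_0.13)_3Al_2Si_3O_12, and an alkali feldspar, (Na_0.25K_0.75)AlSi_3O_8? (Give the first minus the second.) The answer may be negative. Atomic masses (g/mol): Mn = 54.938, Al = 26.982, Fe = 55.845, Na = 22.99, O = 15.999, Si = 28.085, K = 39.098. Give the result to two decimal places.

First mineral: 84.255 g Si in 495.375 g formula = 17.01 wt% Si.
Second mineral: 84.255 g Si in 274.300 g formula = 30.72 wt% Si.
17.01% − 30.72% gives a difference of -13.71 percentage points.

-13.71 percentage points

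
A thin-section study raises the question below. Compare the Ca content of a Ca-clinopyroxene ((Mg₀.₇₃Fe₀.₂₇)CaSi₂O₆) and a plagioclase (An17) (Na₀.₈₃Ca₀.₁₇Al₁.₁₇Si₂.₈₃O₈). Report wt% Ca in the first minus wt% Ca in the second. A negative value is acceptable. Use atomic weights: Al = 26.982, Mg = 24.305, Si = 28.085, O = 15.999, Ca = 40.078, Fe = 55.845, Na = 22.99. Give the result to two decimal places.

Ca in (Mg₀.₇₃Fe₀.₂₇)CaSi₂O₆: molar mass 225.063 g/mol; 1×40.078 = 40.078 g → 17.81 wt%.
Ca in Na₀.₈₃Ca₀.₁₇Al₁.₁₇Si₂.₈₃O₈: molar mass 264.936 g/mol; 0.17×40.078 = 6.813 g → 2.57 wt%.
Difference = 17.81 − 2.57 = 15.24 percentage points.

15.24 percentage points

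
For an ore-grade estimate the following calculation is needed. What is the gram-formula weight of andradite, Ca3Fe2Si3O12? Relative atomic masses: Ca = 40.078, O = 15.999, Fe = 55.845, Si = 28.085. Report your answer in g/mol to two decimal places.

508.17 g/mol

M = 3×40.078 + 2×55.845 + 3×28.085 + 12×15.999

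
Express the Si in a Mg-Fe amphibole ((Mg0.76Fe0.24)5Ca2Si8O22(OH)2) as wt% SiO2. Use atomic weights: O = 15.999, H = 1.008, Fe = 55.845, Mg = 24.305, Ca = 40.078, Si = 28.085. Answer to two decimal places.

Formula mass = 850.201 g/mol.
8 Si → 8.0000 mol SiO2 per formula unit; M(SiO2) = 60.083, so SiO2 mass = 480.664 g.
480.664/850.201 × 100 = 56.54 wt%.

56.54 wt%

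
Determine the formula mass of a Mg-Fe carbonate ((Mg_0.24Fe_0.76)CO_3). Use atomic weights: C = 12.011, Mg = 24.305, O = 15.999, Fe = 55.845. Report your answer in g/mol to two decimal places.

M = 0.24·24.305 + 0.76·55.845 + 1·12.011 + 3·15.999

108.28 g/mol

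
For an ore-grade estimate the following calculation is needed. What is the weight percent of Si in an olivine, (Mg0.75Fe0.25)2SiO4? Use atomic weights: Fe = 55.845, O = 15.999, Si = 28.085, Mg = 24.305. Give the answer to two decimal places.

17.95 weight percent

Molar mass of (Mg0.75Fe0.25)2SiO4: 1.50×24.305 + 0.50×55.845 + 1×28.085 + 4×15.999 = 156.461 g/mol.
Mass of Si per formula unit: 1 × 28.085 = 28.085 g.
Weight fraction Si = 28.085 / 156.461 = 0.1795.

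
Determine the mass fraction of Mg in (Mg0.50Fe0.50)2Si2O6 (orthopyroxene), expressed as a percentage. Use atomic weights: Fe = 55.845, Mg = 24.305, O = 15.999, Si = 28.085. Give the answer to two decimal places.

M((Mg0.50Fe0.50)2Si2O6) = 232.314 g/mol.
Mg contributes 1 × 24.305 = 24.305 g per mole.
24.305/232.314 = 0.1046 → 10.46%.

10.46 wt%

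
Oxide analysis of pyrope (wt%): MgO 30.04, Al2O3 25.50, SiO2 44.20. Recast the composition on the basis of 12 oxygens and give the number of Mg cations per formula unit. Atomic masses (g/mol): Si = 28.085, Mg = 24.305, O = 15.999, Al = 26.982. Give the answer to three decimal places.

MgO: 30.04/40.304 = 0.74534 mol → 0.74534 mol Mg, 0.74534 mol O.
Al2O3: 25.50/101.961 = 0.25010 mol → 0.50020 mol Al, 0.75030 mol O.
SiO2: 44.20/60.083 = 0.73565 mol → 0.73565 mol Si, 1.47130 mol O.
Total oxygen = 2.96694 mol. Normalization factor = 12/2.96694 = 4.04457.
Mg per 12 O = 0.74534 × 4.04457 = 3.015.

3.015 Mg apfu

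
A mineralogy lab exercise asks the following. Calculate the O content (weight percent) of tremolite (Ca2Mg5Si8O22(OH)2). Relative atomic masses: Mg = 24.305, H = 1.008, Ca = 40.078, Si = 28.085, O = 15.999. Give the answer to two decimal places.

Formula mass = 2×40.078 + 5×24.305 + 8×28.085 + 24×15.999 + 2×1.008 = 812.353 g/mol, of which 383.976 g is O.
So O makes up 383.976/812.353 = 0.4727 of the mass, i.e. 47.27%.

47.27 weight percent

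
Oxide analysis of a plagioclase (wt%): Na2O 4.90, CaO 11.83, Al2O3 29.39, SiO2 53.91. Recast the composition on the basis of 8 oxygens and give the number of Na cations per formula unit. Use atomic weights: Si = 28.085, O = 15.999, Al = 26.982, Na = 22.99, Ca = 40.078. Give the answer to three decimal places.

Na2O: 4.90/61.979 = 0.07906 mol → 0.15812 mol Na, 0.07906 mol O.
CaO: 11.83/56.077 = 0.21096 mol → 0.21096 mol Ca, 0.21096 mol O.
Al2O3: 29.39/101.961 = 0.28825 mol → 0.57650 mol Al, 0.86475 mol O.
SiO2: 53.91/60.083 = 0.89726 mol → 0.89726 mol Si, 1.79452 mol O.
Total oxygen = 2.94929 mol. Normalization factor = 8/2.94929 = 2.71252.
Na per 8 O = 0.15812 × 2.71252 = 0.429.

0.429 Na apfu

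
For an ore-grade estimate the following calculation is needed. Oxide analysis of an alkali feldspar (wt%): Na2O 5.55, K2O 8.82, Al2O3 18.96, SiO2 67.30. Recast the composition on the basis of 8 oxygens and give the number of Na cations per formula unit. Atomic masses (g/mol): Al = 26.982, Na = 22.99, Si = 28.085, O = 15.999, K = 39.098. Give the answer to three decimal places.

0.481 Na apfu

5.55 wt% Na2O ÷ 61.979 g/mol = 0.08955 mol, giving 0.17910 Na and 0.08955 O.
8.82 wt% K2O ÷ 94.195 g/mol = 0.09364 mol, giving 0.18728 K and 0.09364 O.
18.96 wt% Al2O3 ÷ 101.961 g/mol = 0.18595 mol, giving 0.37190 Al and 0.55785 O.
67.30 wt% SiO2 ÷ 60.083 g/mol = 1.12012 mol, giving 1.12012 Si and 2.24024 O.
Oxygen sums to 2.98128; scaling by 8/2.98128 = 2.68341 puts the formula on 8 O.
Na: 0.17910 × 2.68341 = 0.481 atoms per formula unit.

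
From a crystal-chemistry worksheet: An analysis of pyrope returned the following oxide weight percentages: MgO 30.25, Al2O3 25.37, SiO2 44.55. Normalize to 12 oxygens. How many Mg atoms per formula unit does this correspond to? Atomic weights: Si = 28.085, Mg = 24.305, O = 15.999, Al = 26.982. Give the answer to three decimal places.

MgO: 30.25/40.304 = 0.75055 mol → 0.75055 mol Mg, 0.75055 mol O.
Al2O3: 25.37/101.961 = 0.24882 mol → 0.49764 mol Al, 0.74646 mol O.
SiO2: 44.55/60.083 = 0.74147 mol → 0.74147 mol Si, 1.48294 mol O.
Total oxygen = 2.97995 mol. Normalization factor = 12/2.97995 = 4.02691.
Mg per 12 O = 0.75055 × 4.02691 = 3.022.

3.022 Mg apfu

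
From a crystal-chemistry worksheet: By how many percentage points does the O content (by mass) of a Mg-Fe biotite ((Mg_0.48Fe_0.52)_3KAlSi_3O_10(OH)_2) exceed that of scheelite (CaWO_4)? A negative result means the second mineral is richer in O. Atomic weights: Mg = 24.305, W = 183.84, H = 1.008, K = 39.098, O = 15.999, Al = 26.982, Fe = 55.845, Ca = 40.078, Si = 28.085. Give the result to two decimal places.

First mineral: 191.988 g O in 466.456 g formula = 41.16 wt% O.
Second mineral: 63.996 g O in 287.914 g formula = 22.23 wt% O.
41.16% − 22.23% gives a difference of 18.93 percentage points.

18.93 percentage points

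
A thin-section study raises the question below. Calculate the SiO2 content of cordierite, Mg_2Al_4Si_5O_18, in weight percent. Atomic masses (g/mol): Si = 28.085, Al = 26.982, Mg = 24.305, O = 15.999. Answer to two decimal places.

Formula mass = 584.945 g/mol.
5 Si → 5.0000 mol SiO2 per formula unit; M(SiO2) = 60.083, so SiO2 mass = 300.415 g.
300.415/584.945 × 100 = 51.36 wt%.

51.36 wt%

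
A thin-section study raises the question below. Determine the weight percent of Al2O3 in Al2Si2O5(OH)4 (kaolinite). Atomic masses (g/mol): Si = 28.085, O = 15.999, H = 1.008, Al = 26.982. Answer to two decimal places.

39.50 wt%

M(Al2Si2O5(OH)4) = 258.157 g/mol; M(Al2O3) = 101.961 g/mol.
Moles Al2O3 per formula unit = 2 Al ÷ 2 = 1.0000.
Al2O3 fraction = (1.0000 × 101.961) / 258.157 = 101.961/258.157 = 0.3950.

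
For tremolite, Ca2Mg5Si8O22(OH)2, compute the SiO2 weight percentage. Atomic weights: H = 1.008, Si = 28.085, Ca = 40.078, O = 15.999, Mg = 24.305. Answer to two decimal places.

59.17 wt%

Molar mass of Ca2Mg5Si8O22(OH)2 = 2×40.078 + 5×24.305 + 8×28.085 + 24×15.999 + 2×1.008 = 812.353 g/mol.
Each formula unit contains 8 Si, equivalent to 8/1 = 8.0000 mol SiO2.
M(SiO2) = 1×28.085 + 2×15.999 = 60.083 g/mol.
Mass of SiO2 per formula unit = 8.0000 × 60.083 = 480.664 g.
SiO2 wt% = 480.664 / 812.353 × 100 = 59.17%.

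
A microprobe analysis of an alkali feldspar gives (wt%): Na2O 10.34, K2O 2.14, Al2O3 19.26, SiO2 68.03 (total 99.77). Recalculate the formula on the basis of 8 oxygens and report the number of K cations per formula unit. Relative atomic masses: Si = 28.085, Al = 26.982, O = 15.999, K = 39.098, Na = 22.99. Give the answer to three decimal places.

10.34 wt% Na2O ÷ 61.979 g/mol = 0.16683 mol, giving 0.33366 Na and 0.16683 O.
2.14 wt% K2O ÷ 94.195 g/mol = 0.02272 mol, giving 0.04544 K and 0.02272 O.
19.26 wt% Al2O3 ÷ 101.961 g/mol = 0.18890 mol, giving 0.37780 Al and 0.56670 O.
68.03 wt% SiO2 ÷ 60.083 g/mol = 1.13227 mol, giving 1.13227 Si and 2.26454 O.
Oxygen sums to 3.02079; scaling by 8/3.02079 = 2.64831 puts the formula on 8 O.
K: 0.04544 × 2.64831 = 0.120 atoms per formula unit.

0.120 K apfu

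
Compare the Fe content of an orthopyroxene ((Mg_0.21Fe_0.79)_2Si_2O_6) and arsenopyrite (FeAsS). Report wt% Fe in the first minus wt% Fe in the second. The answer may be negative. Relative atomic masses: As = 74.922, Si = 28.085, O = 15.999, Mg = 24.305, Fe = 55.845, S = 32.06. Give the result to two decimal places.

0.91 percentage points

First mineral: 88.235 g Fe in 250.607 g formula = 35.21 wt% Fe.
Second mineral: 55.845 g Fe in 162.827 g formula = 34.30 wt% Fe.
35.21% − 34.30% gives a difference of 0.91 percentage points.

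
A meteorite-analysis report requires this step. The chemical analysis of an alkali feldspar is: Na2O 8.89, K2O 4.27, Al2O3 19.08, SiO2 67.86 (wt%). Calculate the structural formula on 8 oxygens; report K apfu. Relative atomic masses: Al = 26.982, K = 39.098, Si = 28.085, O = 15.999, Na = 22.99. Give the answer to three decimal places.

Na2O (M=61.979): mol = 0.14344; Na = 0.28688, O = 0.14344.
K2O (M=94.195): mol = 0.04533; K = 0.09066, O = 0.04533.
Al2O3 (M=101.961): mol = 0.18713; Al = 0.37426, O = 0.56139.
SiO2 (M=60.083): mol = 1.12944; Si = 1.12944, O = 2.25888.
ΣO = 3.00904; factor = 8/ΣO = 2.65866.
K apfu = 0.09066 × 2.65866 = 0.241.

0.241 K apfu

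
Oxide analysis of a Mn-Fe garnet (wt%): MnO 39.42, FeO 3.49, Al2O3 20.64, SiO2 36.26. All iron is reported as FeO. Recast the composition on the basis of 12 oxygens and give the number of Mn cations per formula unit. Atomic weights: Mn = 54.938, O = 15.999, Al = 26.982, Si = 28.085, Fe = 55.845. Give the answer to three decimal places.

2.757 Mn apfu

39.42 wt% MnO ÷ 70.937 g/mol = 0.55570 mol, giving 0.55570 Mn and 0.55570 O.
3.49 wt% FeO ÷ 71.844 g/mol = 0.04858 mol, giving 0.04858 Fe and 0.04858 O.
20.64 wt% Al2O3 ÷ 101.961 g/mol = 0.20243 mol, giving 0.40486 Al and 0.60729 O.
36.26 wt% SiO2 ÷ 60.083 g/mol = 0.60350 mol, giving 0.60350 Si and 1.20700 O.
Oxygen sums to 2.41857; scaling by 12/2.41857 = 4.96161 puts the formula on 12 O.
Mn: 0.55570 × 4.96161 = 2.757 atoms per formula unit.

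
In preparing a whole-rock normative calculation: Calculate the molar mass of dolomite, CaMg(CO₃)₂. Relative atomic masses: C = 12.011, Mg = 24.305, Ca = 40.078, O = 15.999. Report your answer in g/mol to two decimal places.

184.40 g/mol

The formula mass is the sum 1(40.078) + 1(24.305) + 2(12.011) + 6(15.999).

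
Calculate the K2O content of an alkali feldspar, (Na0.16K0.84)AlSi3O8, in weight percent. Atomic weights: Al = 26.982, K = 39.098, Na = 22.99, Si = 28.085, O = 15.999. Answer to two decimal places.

Formula mass = 275.750 g/mol.
0.84 K → 0.4200 mol K2O per formula unit; M(K2O) = 94.195, so K2O mass = 39.562 g.
39.562/275.750 × 100 = 14.35 wt%.

14.35 wt%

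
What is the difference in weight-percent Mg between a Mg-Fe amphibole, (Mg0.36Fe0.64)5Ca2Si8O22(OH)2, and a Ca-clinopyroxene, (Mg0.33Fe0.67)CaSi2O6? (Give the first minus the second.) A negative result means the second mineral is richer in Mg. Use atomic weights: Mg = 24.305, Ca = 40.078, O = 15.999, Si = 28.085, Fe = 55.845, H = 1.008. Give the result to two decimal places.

First mineral: 43.749 g Mg in 913.281 g formula = 4.79 wt% Mg.
Second mineral: 8.021 g Mg in 237.679 g formula = 3.37 wt% Mg.
4.79% − 3.37% gives a difference of 1.42 percentage points.

1.42 percentage points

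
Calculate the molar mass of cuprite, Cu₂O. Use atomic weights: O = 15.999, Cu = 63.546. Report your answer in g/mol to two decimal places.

143.09 g/mol

M = 2·63.546 + 1·15.999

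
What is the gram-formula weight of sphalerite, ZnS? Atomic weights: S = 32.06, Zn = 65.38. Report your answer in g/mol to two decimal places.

M = 1×65.38 + 1×32.06

97.44 g/mol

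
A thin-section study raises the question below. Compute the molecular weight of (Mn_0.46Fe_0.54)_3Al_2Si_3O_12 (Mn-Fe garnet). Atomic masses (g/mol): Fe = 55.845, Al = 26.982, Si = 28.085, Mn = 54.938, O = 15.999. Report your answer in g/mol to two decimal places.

496.49 g/mol

M = 1.38(54.938) + 1.62(55.845) + 2(26.982) + 3(28.085) + 12(15.999)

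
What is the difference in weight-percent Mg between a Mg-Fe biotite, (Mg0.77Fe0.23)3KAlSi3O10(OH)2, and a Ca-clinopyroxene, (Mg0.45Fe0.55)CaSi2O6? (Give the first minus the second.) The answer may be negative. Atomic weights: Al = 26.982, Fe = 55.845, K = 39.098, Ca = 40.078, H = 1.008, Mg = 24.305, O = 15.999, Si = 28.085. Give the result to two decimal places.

8.11 percentage points

First mineral: 56.145 g Mg in 439.017 g formula = 12.79 wt% Mg.
Second mineral: 10.937 g Mg in 233.894 g formula = 4.68 wt% Mg.
12.79% − 4.68% gives a difference of 8.11 percentage points.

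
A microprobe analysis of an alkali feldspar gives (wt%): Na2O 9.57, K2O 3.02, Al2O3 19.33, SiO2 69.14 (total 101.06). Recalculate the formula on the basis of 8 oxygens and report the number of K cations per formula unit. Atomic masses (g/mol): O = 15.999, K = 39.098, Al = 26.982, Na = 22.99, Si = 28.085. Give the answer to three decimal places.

0.168 K apfu

Na2O: 9.57/61.979 = 0.15441 mol → 0.30882 mol Na, 0.15441 mol O.
K2O: 3.02/94.195 = 0.03206 mol → 0.06412 mol K, 0.03206 mol O.
Al2O3: 19.33/101.961 = 0.18958 mol → 0.37916 mol Al, 0.56874 mol O.
SiO2: 69.14/60.083 = 1.15074 mol → 1.15074 mol Si, 2.30148 mol O.
Total oxygen = 3.05669 mol. Normalization factor = 8/3.05669 = 2.61721.
K per 8 O = 0.06412 × 2.61721 = 0.168.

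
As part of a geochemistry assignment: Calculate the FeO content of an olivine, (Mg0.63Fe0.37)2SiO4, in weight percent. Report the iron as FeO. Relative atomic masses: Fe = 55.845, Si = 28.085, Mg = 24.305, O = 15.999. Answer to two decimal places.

32.41 wt%

Molar mass of (Mg0.63Fe0.37)2SiO4 = 1.26*24.305 + 0.74*55.845 + 1*28.085 + 4*15.999 = 164.031 g/mol.
Each formula unit contains 0.74 Fe, equivalent to 0.74/1 = 0.7400 mol FeO.
M(FeO) = 1×55.845 + 1×15.999 = 71.844 g/mol.
Mass of FeO per formula unit = 0.7400 × 71.844 = 53.165 g.
FeO wt% = 53.165 / 164.031 × 100 = 32.41%.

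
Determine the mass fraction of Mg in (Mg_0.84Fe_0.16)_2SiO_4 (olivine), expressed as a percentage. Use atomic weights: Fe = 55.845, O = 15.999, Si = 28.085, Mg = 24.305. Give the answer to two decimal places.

27.08 mass %

M((Mg_0.84Fe_0.16)_2SiO_4) = 150.784 g/mol.
Mg contributes 1.68 × 24.305 = 40.832 g per mole.
40.832/150.784 = 0.2708 → 27.08%.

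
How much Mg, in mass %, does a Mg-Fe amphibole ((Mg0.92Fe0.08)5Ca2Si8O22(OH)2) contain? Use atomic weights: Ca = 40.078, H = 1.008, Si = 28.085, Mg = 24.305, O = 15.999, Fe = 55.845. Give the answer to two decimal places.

Formula mass = 4.60*24.305 + 0.40*55.845 + 2*40.078 + 8*28.085 + 24*15.999 + 2*1.008 = 824.969 g/mol, of which 111.803 g is Mg.
So Mg makes up 111.803/824.969 = 0.1355 of the mass, i.e. 13.55%.

13.55 mass %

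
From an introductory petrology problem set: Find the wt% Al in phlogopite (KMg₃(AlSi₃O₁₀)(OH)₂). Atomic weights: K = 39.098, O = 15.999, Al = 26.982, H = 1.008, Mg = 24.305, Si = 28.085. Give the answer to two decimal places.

M(KMg₃(AlSi₃O₁₀)(OH)₂) = 417.254 g/mol.
Al contributes 1 × 26.982 = 26.982 g per mole.
26.982/417.254 = 0.0647 → 6.47%.

6.47 weight percent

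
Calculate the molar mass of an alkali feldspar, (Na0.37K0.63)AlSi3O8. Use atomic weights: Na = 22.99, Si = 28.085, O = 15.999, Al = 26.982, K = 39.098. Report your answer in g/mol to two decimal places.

The formula mass is the sum 0.37·22.99 + 0.63·39.098 + 1·26.982 + 3·28.085 + 8·15.999.

272.37 g/mol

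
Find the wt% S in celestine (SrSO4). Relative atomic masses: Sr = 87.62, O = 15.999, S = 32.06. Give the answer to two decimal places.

Formula mass = 1*87.62 + 1*32.06 + 4*15.999 = 183.676 g/mol, of which 32.060 g is S.
So S makes up 32.060/183.676 = 0.1745 of the mass, i.e. 17.45%.

17.45 wt%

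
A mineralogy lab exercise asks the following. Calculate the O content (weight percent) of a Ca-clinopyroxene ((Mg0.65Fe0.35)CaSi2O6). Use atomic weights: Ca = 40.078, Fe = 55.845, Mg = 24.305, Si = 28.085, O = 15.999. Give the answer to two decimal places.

42.18 weight percent

Molar mass of (Mg0.65Fe0.35)CaSi2O6: 0.65×24.305 + 0.35×55.845 + 1×40.078 + 2×28.085 + 6×15.999 = 227.586 g/mol.
Mass of O per formula unit: 6 × 15.999 = 95.994 g.
Weight fraction O = 95.994 / 227.586 = 0.4218.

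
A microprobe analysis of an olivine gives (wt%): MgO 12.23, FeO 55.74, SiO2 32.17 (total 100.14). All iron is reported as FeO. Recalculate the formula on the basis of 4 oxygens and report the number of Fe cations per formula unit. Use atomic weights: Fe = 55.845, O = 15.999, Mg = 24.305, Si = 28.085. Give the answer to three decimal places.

1.443 Fe apfu

12.23 wt% MgO ÷ 40.304 g/mol = 0.30344 mol, giving 0.30344 Mg and 0.30344 O.
55.74 wt% FeO ÷ 71.844 g/mol = 0.77585 mol, giving 0.77585 Fe and 0.77585 O.
32.17 wt% SiO2 ÷ 60.083 g/mol = 0.53543 mol, giving 0.53543 Si and 1.07086 O.
Oxygen sums to 2.15015; scaling by 4/2.15015 = 1.86034 puts the formula on 4 O.
Fe: 0.77585 × 1.86034 = 1.443 atoms per formula unit.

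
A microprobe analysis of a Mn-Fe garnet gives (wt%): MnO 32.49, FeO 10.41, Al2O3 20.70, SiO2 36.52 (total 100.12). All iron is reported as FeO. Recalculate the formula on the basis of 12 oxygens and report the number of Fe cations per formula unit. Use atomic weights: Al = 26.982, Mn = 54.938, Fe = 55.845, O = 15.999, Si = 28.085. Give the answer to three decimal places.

MnO (M=70.937): mol = 0.45801; Mn = 0.45801, O = 0.45801.
FeO (M=71.844): mol = 0.14490; Fe = 0.14490, O = 0.14490.
Al2O3 (M=101.961): mol = 0.20302; Al = 0.40604, O = 0.60906.
SiO2 (M=60.083): mol = 0.60783; Si = 0.60783, O = 1.21566.
ΣO = 2.42763; factor = 12/ΣO = 4.94309.
Fe apfu = 0.14490 × 4.94309 = 0.716.

0.716 Fe apfu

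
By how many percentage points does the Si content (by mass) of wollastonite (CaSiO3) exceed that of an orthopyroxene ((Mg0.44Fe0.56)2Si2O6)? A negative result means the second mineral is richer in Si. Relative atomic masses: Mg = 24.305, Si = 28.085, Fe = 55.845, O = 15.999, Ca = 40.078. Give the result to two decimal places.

0.39 percentage points

Si in CaSiO3: molar mass 116.160 g/mol; 1×28.085 = 28.085 g → 24.18 wt%.
Si in (Mg0.44Fe0.56)2Si2O6: molar mass 236.099 g/mol; 2×28.085 = 56.170 g → 23.79 wt%.
Difference = 24.18 − 23.79 = 0.39 percentage points.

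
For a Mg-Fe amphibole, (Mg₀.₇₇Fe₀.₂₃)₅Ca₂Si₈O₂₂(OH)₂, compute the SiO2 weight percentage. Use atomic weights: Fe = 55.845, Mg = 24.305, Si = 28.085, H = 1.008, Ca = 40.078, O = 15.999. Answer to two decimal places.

Formula mass = 848.624 g/mol.
8 Si → 8.0000 mol SiO2 per formula unit; M(SiO2) = 60.083, so SiO2 mass = 480.664 g.
480.664/848.624 × 100 = 56.64 wt%.

56.64 wt%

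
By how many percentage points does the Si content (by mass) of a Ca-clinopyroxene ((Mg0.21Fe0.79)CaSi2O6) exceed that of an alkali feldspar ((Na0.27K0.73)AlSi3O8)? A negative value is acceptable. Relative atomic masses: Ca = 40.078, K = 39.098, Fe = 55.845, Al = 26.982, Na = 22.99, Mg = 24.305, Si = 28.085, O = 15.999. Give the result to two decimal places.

-7.49 percentage points

First mineral: 56.170 g Si in 241.464 g formula = 23.26 wt% Si.
Second mineral: 84.255 g Si in 273.978 g formula = 30.75 wt% Si.
23.26% − 30.75% gives a difference of -7.49 percentage points.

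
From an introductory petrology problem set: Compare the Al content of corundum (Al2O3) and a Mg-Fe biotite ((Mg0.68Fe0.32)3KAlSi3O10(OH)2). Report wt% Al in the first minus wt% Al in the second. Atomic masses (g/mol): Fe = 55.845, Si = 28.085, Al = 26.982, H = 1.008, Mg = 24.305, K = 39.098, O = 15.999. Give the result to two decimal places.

46.90 percentage points

First mineral: 53.964 g Al in 101.961 g formula = 52.93 wt% Al.
Second mineral: 26.982 g Al in 447.532 g formula = 6.03 wt% Al.
52.93% − 6.03% gives a difference of 46.90 percentage points.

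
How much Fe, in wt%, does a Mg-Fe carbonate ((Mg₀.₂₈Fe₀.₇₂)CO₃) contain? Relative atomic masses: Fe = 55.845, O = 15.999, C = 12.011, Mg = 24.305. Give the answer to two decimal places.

37.57 wt%

Molar mass of (Mg₀.₂₈Fe₀.₇₂)CO₃: 0.28×24.305 + 0.72×55.845 + 1×12.011 + 3×15.999 = 107.022 g/mol.
Mass of Fe per formula unit: 0.72 × 55.845 = 40.208 g.
Weight fraction Fe = 40.208 / 107.022 = 0.3757.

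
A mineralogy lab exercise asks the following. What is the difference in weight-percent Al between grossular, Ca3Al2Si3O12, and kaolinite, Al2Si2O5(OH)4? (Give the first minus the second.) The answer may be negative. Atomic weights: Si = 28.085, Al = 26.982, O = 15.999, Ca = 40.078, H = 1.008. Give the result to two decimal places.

M(Ca3Al2Si3O12) = 450.441 g/mol, so wt% Al = 53.964/450.441 × 100 = 11.98%.
M(Al2Si2O5(OH)4) = 258.157 g/mol, so wt% Al = 53.964/258.157 × 100 = 20.90%.
11.98 − 20.90 = -8.92 pp.

-8.92 percentage points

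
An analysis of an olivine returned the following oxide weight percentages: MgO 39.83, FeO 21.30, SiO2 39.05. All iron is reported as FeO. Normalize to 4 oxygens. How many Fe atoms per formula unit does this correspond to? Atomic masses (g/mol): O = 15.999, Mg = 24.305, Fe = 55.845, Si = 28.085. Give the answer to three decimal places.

39.83 wt% MgO ÷ 40.304 g/mol = 0.98824 mol, giving 0.98824 Mg and 0.98824 O.
21.30 wt% FeO ÷ 71.844 g/mol = 0.29648 mol, giving 0.29648 Fe and 0.29648 O.
39.05 wt% SiO2 ÷ 60.083 g/mol = 0.64993 mol, giving 0.64993 Si and 1.29986 O.
Oxygen sums to 2.58458; scaling by 4/2.58458 = 1.54764 puts the formula on 4 O.
Fe: 0.29648 × 1.54764 = 0.459 atoms per formula unit.

0.459 Fe apfu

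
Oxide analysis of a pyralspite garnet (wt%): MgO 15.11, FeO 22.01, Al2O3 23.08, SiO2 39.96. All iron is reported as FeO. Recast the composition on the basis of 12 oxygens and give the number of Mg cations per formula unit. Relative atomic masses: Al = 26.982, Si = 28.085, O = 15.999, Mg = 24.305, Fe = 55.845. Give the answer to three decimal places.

MgO: 15.11/40.304 = 0.37490 mol → 0.37490 mol Mg, 0.37490 mol O.
FeO: 22.01/71.844 = 0.30636 mol → 0.30636 mol Fe, 0.30636 mol O.
Al2O3: 23.08/101.961 = 0.22636 mol → 0.45272 mol Al, 0.67908 mol O.
SiO2: 39.96/60.083 = 0.66508 mol → 0.66508 mol Si, 1.33016 mol O.
Total oxygen = 2.69050 mol. Normalization factor = 12/2.69050 = 4.46014.
Mg per 12 O = 0.37490 × 4.46014 = 1.672.

1.672 Mg apfu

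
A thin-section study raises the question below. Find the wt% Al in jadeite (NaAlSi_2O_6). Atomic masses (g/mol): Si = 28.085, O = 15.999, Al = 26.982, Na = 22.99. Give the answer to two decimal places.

M(NaAlSi_2O_6) = 202.136 g/mol.
Al contributes 1 × 26.982 = 26.982 g per mole.
26.982/202.136 = 0.1335 → 13.35%.

13.35 wt%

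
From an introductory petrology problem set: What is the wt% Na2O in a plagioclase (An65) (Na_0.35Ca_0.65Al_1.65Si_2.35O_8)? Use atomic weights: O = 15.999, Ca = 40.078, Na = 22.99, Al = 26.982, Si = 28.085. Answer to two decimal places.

3.98 wt%

Formula mass = 272.609 g/mol.
0.35 Na → 0.1750 mol Na2O per formula unit; M(Na2O) = 61.979, so Na2O mass = 10.846 g.
10.846/272.609 × 100 = 3.98 wt%.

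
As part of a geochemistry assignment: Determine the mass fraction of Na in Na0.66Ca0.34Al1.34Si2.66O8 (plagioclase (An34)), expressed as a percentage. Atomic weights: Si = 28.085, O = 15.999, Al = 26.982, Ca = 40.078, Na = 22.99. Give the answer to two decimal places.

5.67 mass %

M(Na0.66Ca0.34Al1.34Si2.66O8) = 267.654 g/mol.
Na contributes 0.66 × 22.99 = 15.173 g per mole.
15.173/267.654 = 0.0567 → 5.67%.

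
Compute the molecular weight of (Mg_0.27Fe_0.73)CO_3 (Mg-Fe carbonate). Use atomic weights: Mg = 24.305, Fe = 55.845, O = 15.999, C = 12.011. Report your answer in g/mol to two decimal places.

The formula mass is the sum 0.27*24.305 + 0.73*55.845 + 1*12.011 + 3*15.999.

107.34 g/mol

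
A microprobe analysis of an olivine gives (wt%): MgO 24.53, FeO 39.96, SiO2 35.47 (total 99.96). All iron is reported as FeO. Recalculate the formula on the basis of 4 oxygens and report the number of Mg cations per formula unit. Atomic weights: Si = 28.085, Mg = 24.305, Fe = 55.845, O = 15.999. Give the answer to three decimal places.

1.038 Mg apfu

MgO (M=40.304): mol = 0.60862; Mg = 0.60862, O = 0.60862.
FeO (M=71.844): mol = 0.55621; Fe = 0.55621, O = 0.55621.
SiO2 (M=60.083): mol = 0.59035; Si = 0.59035, O = 1.18070.
ΣO = 2.34553; factor = 4/ΣO = 1.70537.
Mg apfu = 0.60862 × 1.70537 = 1.038.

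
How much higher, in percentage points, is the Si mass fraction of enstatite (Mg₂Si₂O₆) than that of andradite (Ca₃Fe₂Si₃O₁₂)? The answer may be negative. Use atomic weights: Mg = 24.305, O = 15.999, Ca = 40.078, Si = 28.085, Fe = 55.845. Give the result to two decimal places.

11.40 percentage points

First mineral: 56.170 g Si in 200.774 g formula = 27.98 wt% Si.
Second mineral: 84.255 g Si in 508.167 g formula = 16.58 wt% Si.
27.98% − 16.58% gives a difference of 11.40 percentage points.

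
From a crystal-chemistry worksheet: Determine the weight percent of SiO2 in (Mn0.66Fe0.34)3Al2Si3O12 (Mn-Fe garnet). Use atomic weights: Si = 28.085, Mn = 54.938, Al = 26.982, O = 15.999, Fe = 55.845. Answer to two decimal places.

Formula mass = 495.946 g/mol.
3 Si → 3.0000 mol SiO2 per formula unit; M(SiO2) = 60.083, so SiO2 mass = 180.249 g.
180.249/495.946 × 100 = 36.34 wt%.

36.34 wt%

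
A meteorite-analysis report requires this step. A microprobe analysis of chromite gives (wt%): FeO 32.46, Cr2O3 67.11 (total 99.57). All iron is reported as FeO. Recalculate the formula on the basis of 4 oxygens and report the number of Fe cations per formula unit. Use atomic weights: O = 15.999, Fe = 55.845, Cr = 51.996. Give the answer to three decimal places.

1.017 Fe apfu

32.46 wt% FeO ÷ 71.844 g/mol = 0.45181 mol, giving 0.45181 Fe and 0.45181 O.
67.11 wt% Cr2O3 ÷ 151.989 g/mol = 0.44155 mol, giving 0.88310 Cr and 1.32465 O.
Oxygen sums to 1.77646; scaling by 4/1.77646 = 2.25167 puts the formula on 4 O.
Fe: 0.45181 × 2.25167 = 1.017 atoms per formula unit.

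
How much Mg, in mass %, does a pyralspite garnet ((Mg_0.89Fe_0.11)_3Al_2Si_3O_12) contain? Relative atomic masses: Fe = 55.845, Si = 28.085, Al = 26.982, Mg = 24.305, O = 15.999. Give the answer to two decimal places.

Molar mass of (Mg_0.89Fe_0.11)_3Al_2Si_3O_12: 2.67·24.305 + 0.33·55.845 + 2·26.982 + 3·28.085 + 12·15.999 = 413.530 g/mol.
Mass of Mg per formula unit: 2.67 × 24.305 = 64.894 g.
Weight fraction Mg = 64.894 / 413.530 = 0.1569.

15.69 mass %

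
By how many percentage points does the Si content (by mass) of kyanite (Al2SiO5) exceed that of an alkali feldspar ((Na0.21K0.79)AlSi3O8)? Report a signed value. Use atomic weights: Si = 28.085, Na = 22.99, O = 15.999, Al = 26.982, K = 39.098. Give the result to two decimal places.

-13.31 percentage points

M(Al2SiO5) = 162.044 g/mol, so wt% Si = 28.085/162.044 × 100 = 17.33%.
M((Na0.21K0.79)AlSi3O8) = 274.944 g/mol, so wt% Si = 84.255/274.944 × 100 = 30.64%.
17.33 − 30.64 = -13.31 pp.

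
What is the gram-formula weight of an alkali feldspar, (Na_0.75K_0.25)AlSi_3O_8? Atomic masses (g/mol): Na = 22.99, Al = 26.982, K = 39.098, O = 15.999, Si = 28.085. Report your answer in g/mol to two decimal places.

The formula mass is the sum 0.75*22.99 + 0.25*39.098 + 1*26.982 + 3*28.085 + 8*15.999.

266.25 g/mol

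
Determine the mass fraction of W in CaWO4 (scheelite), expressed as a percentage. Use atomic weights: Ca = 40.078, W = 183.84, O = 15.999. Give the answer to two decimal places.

M(CaWO4) = 287.914 g/mol.
W contributes 1 × 183.84 = 183.840 g per mole.
183.840/287.914 = 0.6385 → 63.85%.

63.85 weight percent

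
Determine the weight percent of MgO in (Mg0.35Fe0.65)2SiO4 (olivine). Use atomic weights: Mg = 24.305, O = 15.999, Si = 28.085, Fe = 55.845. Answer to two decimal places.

15.53 wt%

Molar mass of (Mg0.35Fe0.65)2SiO4 = 0.70·24.305 + 1.30·55.845 + 1·28.085 + 4·15.999 = 181.693 g/mol.
Each formula unit contains 0.70 Mg, equivalent to 0.70/1 = 0.7000 mol MgO.
M(MgO) = 1×24.305 + 1×15.999 = 40.304 g/mol.
Mass of MgO per formula unit = 0.7000 × 40.304 = 28.213 g.
MgO wt% = 28.213 / 181.693 × 100 = 15.53%.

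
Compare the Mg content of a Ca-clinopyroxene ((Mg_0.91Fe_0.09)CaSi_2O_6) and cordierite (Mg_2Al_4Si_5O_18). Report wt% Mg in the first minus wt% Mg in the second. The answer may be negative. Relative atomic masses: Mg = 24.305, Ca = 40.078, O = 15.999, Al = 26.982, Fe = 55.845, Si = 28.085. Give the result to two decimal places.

1.77 percentage points

First mineral: 22.118 g Mg in 219.386 g formula = 10.08 wt% Mg.
Second mineral: 48.610 g Mg in 584.945 g formula = 8.31 wt% Mg.
10.08% − 8.31% gives a difference of 1.77 percentage points.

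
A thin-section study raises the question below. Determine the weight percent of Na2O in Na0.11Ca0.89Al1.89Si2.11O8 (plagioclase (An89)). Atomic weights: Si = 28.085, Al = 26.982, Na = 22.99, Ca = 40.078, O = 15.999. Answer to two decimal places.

1.23 wt%

Molar mass of Na0.11Ca0.89Al1.89Si2.11O8 = 0.11×22.99 + 0.89×40.078 + 1.89×26.982 + 2.11×28.085 + 8×15.999 = 276.446 g/mol.
Each formula unit contains 0.11 Na, equivalent to 0.11/2 = 0.0550 mol Na2O.
M(Na2O) = 2×22.99 + 1×15.999 = 61.979 g/mol.
Mass of Na2O per formula unit = 0.0550 × 61.979 = 3.409 g.
Na2O wt% = 3.409 / 276.446 × 100 = 1.23%.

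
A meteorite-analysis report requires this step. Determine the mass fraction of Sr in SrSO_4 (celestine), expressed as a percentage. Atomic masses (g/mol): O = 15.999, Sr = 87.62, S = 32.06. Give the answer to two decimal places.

47.70 mass %

M(SrSO_4) = 183.676 g/mol.
Sr contributes 1 × 87.62 = 87.620 g per mole.
87.620/183.676 = 0.4770 → 47.70%.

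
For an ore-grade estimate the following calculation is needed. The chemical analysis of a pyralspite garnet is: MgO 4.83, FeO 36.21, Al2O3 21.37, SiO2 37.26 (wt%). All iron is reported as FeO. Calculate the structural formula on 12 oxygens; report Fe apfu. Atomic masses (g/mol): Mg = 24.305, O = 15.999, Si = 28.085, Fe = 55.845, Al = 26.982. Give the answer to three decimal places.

4.83 wt% MgO ÷ 40.304 g/mol = 0.11984 mol, giving 0.11984 Mg and 0.11984 O.
36.21 wt% FeO ÷ 71.844 g/mol = 0.50401 mol, giving 0.50401 Fe and 0.50401 O.
21.37 wt% Al2O3 ÷ 101.961 g/mol = 0.20959 mol, giving 0.41918 Al and 0.62877 O.
37.26 wt% SiO2 ÷ 60.083 g/mol = 0.62014 mol, giving 0.62014 Si and 1.24028 O.
Oxygen sums to 2.49290; scaling by 12/2.49290 = 4.81367 puts the formula on 12 O.
Fe: 0.50401 × 4.81367 = 2.426 atoms per formula unit.

2.426 Fe apfu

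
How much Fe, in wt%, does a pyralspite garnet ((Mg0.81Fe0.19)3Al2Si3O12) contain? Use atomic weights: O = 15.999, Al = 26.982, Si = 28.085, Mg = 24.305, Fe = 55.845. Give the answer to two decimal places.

7.56 wt%

M((Mg0.81Fe0.19)3Al2Si3O12) = 421.100 g/mol.
Fe contributes 0.57 × 55.845 = 31.832 g per mole.
31.832/421.100 = 0.0756 → 7.56%.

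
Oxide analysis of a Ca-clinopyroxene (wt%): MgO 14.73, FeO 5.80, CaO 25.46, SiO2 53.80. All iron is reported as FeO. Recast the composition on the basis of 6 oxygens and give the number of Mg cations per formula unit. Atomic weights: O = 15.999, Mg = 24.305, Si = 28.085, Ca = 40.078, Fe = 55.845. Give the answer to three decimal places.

MgO: 14.73/40.304 = 0.36547 mol → 0.36547 mol Mg, 0.36547 mol O.
FeO: 5.80/71.844 = 0.08073 mol → 0.08073 mol Fe, 0.08073 mol O.
CaO: 25.46/56.077 = 0.45402 mol → 0.45402 mol Ca, 0.45402 mol O.
SiO2: 53.80/60.083 = 0.89543 mol → 0.89543 mol Si, 1.79086 mol O.
Total oxygen = 2.69108 mol. Normalization factor = 6/2.69108 = 2.22959.
Mg per 6 O = 0.36547 × 2.22959 = 0.815.

0.815 Mg apfu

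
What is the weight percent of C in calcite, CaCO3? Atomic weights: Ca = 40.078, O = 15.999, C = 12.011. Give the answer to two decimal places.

M(CaCO3) = 100.086 g/mol.
C contributes 1 × 12.011 = 12.011 g per mole.
12.011/100.086 = 0.1200 → 12.00%.

12.00 mass %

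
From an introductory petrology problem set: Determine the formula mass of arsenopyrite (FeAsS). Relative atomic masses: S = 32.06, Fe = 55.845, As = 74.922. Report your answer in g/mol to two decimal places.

Fe: 1 × 55.845 = 55.8450
As: 1 × 74.922 = 74.9220
S: 1 × 32.06 = 32.0600
Summing the contributions gives the formula mass.

162.83 g/mol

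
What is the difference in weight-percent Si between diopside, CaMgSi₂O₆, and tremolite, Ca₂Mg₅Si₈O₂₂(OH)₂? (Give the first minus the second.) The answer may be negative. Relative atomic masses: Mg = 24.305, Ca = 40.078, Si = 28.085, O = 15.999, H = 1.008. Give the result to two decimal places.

-1.72 percentage points

First mineral: 56.170 g Si in 216.547 g formula = 25.94 wt% Si.
Second mineral: 224.680 g Si in 812.353 g formula = 27.66 wt% Si.
25.94% − 27.66% gives a difference of -1.72 percentage points.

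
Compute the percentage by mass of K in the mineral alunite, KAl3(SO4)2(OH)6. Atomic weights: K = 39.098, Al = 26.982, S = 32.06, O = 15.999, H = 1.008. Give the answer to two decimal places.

9.44 wt%

Molar mass of KAl3(SO4)2(OH)6: 1×39.098 + 3×26.982 + 2×32.06 + 14×15.999 + 6×1.008 = 414.198 g/mol.
Mass of K per formula unit: 1 × 39.098 = 39.098 g.
Weight fraction K = 39.098 / 414.198 = 0.0944.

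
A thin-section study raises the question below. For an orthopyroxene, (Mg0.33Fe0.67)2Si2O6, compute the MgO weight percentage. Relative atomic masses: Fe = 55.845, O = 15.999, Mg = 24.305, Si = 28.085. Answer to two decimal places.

10.95 wt%

M((Mg0.33Fe0.67)2Si2O6) = 243.038 g/mol; M(MgO) = 40.304 g/mol.
Moles MgO per formula unit = 0.66 Mg ÷ 1 = 0.6600.
MgO fraction = (0.6600 × 40.304) / 243.038 = 26.601/243.038 = 0.1095.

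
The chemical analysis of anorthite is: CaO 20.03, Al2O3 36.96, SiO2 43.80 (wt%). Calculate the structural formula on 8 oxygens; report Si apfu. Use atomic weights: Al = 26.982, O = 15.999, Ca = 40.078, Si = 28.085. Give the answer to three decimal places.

2.009 Si apfu

20.03 wt% CaO ÷ 56.077 g/mol = 0.35719 mol, giving 0.35719 Ca and 0.35719 O.
36.96 wt% Al2O3 ÷ 101.961 g/mol = 0.36249 mol, giving 0.72498 Al and 1.08747 O.
43.80 wt% SiO2 ÷ 60.083 g/mol = 0.72899 mol, giving 0.72899 Si and 1.45798 O.
Oxygen sums to 2.90264; scaling by 8/2.90264 = 2.75611 puts the formula on 8 O.
Si: 0.72899 × 2.75611 = 2.009 atoms per formula unit.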